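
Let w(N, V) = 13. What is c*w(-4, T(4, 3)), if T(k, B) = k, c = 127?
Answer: 1651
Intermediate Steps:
c*w(-4, T(4, 3)) = 127*13 = 1651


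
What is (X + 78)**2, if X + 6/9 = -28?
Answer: 21904/9 ≈ 2433.8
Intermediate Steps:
X = -86/3 (X = -2/3 - 28 = -86/3 ≈ -28.667)
(X + 78)**2 = (-86/3 + 78)**2 = (148/3)**2 = 21904/9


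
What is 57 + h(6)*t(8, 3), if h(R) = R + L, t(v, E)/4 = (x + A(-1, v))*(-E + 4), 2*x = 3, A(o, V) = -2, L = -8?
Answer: 61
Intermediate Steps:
x = 3/2 (x = (1/2)*3 = 3/2 ≈ 1.5000)
t(v, E) = -8 + 2*E (t(v, E) = 4*((3/2 - 2)*(-E + 4)) = 4*(-(4 - E)/2) = 4*(-2 + E/2) = -8 + 2*E)
h(R) = -8 + R (h(R) = R - 8 = -8 + R)
57 + h(6)*t(8, 3) = 57 + (-8 + 6)*(-8 + 2*3) = 57 - 2*(-8 + 6) = 57 - 2*(-2) = 57 + 4 = 61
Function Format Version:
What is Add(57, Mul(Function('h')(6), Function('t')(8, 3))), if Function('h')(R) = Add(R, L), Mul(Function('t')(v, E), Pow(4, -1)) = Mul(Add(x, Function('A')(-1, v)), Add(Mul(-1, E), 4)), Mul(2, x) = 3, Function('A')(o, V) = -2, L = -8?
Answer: 61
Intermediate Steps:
x = Rational(3, 2) (x = Mul(Rational(1, 2), 3) = Rational(3, 2) ≈ 1.5000)
Function('t')(v, E) = Add(-8, Mul(2, E)) (Function('t')(v, E) = Mul(4, Mul(Add(Rational(3, 2), -2), Add(Mul(-1, E), 4))) = Mul(4, Mul(Rational(-1, 2), Add(4, Mul(-1, E)))) = Mul(4, Add(-2, Mul(Rational(1, 2), E))) = Add(-8, Mul(2, E)))
Function('h')(R) = Add(-8, R) (Function('h')(R) = Add(R, -8) = Add(-8, R))
Add(57, Mul(Function('h')(6), Function('t')(8, 3))) = Add(57, Mul(Add(-8, 6), Add(-8, Mul(2, 3)))) = Add(57, Mul(-2, Add(-8, 6))) = Add(57, Mul(-2, -2)) = Add(57, 4) = 61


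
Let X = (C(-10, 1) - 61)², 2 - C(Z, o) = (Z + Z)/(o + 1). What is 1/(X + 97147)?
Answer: 1/99548 ≈ 1.0045e-5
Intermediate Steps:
C(Z, o) = 2 - 2*Z/(1 + o) (C(Z, o) = 2 - (Z + Z)/(o + 1) = 2 - 2*Z/(1 + o))
X = 2401 (X = (2*(1 + 1 - 1*(-10))/(1 + 1) - 61)² = (2*(1 + 1 + 10)/2 - 61)² = (2*(½)*12 - 61)² = (12 - 61)² = (-49)² = 2401)
1/(X + 97147) = 1/(2401 + 97147) = 1/99548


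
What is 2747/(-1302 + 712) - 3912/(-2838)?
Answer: -914651/279070 ≈ -3.2775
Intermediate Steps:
2747/(-1302 + 712) - 3912/(-2838) = 2747/(-590) - 3912*(-1/2838) = 2747*(-1/590) + 652/473 = -2747/590 + 652/473 = -914651/279070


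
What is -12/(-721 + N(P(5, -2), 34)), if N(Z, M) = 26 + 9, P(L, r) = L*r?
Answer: 6/343 ≈ 0.017493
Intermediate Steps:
N(Z, M) = 35
-12/(-721 + N(P(5, -2), 34)) = -12/(-721 + 35) = -12/(-686) = -12*(-1/686) = 6/343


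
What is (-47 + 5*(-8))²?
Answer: 7569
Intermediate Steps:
(-47 + 5*(-8))² = (-47 - 40)² = (-87)² = 7569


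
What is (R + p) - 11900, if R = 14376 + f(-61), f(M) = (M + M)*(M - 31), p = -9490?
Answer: 4210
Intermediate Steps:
f(M) = 2*M*(-31 + M) (f(M) = (2*M)*(-31 + M) = 2*M*(-31 + M))
R = 25600 (R = 14376 + 2*(-61)*(-31 - 61) = 14376 + 2*(-61)*(-92) = 14376 + 11224 = 25600)
(R + p) - 11900 = (25600 - 9490) - 11900 = 16110 - 11900 = 4210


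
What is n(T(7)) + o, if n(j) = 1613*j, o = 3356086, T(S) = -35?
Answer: 3299631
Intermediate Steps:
n(T(7)) + o = 1613*(-35) + 3356086 = -56455 + 3356086 = 3299631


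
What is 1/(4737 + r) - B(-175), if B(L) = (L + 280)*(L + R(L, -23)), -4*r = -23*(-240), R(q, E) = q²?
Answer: -10733168249/3357 ≈ -3.1972e+6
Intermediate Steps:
r = -1380 (r = -(-23)*(-240)/4 = -¼*5520 = -1380)
B(L) = (280 + L)*(L + L²) (B(L) = (L + 280)*(L + L²) = (280 + L)*(L + L²))
1/(4737 + r) - B(-175) = 1/(4737 - 1380) - (-175)*(280 + (-175)² + 281*(-175)) = 1/3357 - (-175)*(280 + 30625 - 49175) = 1/3357 - (-175)*(-18270) = 1/3357 - 1*3197250 = 1/3357 - 3197250 = -10733168249/3357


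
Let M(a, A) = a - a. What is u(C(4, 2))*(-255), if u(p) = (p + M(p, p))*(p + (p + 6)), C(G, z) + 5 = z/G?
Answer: -6885/2 ≈ -3442.5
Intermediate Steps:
M(a, A) = 0
C(G, z) = -5 + z/G
u(p) = p*(6 + 2*p) (u(p) = (p + 0)*(p + (p + 6)) = p*(p + (6 + p)) = p*(6 + 2*p))
u(C(4, 2))*(-255) = (2*(-5 + 2/4)*(3 + (-5 + 2/4)))*(-255) = (2*(-5 + 2*(1/4))*(3 + (-5 + 2*(1/4))))*(-255) = (2*(-5 + 1/2)*(3 + (-5 + 1/2)))*(-255) = (2*(-9/2)*(3 - 9/2))*(-255) = (2*(-9/2)*(-3/2))*(-255) = (27/2)*(-255) = -6885/2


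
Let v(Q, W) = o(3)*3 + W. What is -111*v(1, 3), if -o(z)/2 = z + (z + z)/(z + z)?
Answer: 2331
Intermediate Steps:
o(z) = -2 - 2*z (o(z) = -2*(z + (z + z)/(z + z)) = -2*(z + (2*z)/((2*z))) = -2*(z + (2*z)*(1/(2*z))) = -2*(z + 1) = -2*(1 + z) = -2 - 2*z)
v(Q, W) = -24 + W (v(Q, W) = (-2 - 2*3)*3 + W = (-2 - 6)*3 + W = -8*3 + W = -24 + W)
-111*v(1, 3) = -111*(-24 + 3) = -111*(-21) = 2331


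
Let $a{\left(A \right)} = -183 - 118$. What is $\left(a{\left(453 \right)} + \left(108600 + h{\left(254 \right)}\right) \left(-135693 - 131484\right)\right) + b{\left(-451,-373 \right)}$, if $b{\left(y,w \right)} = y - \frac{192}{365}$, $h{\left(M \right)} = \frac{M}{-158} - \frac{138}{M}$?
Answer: $- \frac{106253680073107276}{3662045} \approx -2.9015 \cdot 10^{10}$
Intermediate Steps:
$a{\left(A \right)} = -301$ ($a{\left(A \right)} = -183 - 118 = -301$)
$h{\left(M \right)} = - \frac{138}{M} - \frac{M}{158}$ ($h{\left(M \right)} = M \left(- \frac{1}{158}\right) - \frac{138}{M} = - \frac{M}{158} - \frac{138}{M} = - \frac{138}{M} - \frac{M}{158}$)
$b{\left(y,w \right)} = - \frac{192}{365} + y$ ($b{\left(y,w \right)} = y - \frac{192}{365} = - \frac{192}{365} + y$)
$\left(a{\left(453 \right)} + \left(108600 + h{\left(254 \right)}\right) \left(-135693 - 131484\right)\right) + b{\left(-451,-373 \right)} = \left(-301 + \left(108600 - \left(\frac{127}{79} + \frac{138}{254}\right)\right) \left(-135693 - 131484\right)\right) - \frac{164807}{365} = \left(-301 + \left(108600 - \frac{21580}{10033}\right) \left(-267177\right)\right) - \frac{164807}{365} = \left(-301 + \frac{1089562220}{10033} \left(-267177\right)\right) - \frac{164807}{365} = \left(-301 - \frac{291105965252940}{10033}\right) - \frac{164807}{365} = - \frac{291105968272873}{10033} - \frac{164807}{365} = - \frac{106253680073107276}{3662045}$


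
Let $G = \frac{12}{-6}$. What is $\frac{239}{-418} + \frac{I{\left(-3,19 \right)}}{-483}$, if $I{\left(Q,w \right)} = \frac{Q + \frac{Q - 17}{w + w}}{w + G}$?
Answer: $- \frac{1960955}{3432198} \approx -0.57134$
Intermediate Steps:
$G = -2$ ($G = 12 \left(- \frac{1}{6}\right) = -2$)
$I{\left(Q,w \right)} = \frac{Q + \frac{-17 + Q}{2 w}}{-2 + w}$ ($I{\left(Q,w \right)} = \frac{Q + \frac{Q - 17}{w + w}}{w - 2} = \frac{Q + \frac{-17 + Q}{2 w}}{-2 + w}$)
$\frac{239}{-418} + \frac{I{\left(-3,19 \right)}}{-483} = \frac{239}{-418} + \frac{\frac{1}{2} \cdot \frac{1}{19} \frac{1}{-2 + 19} \left(-17 - 3 + 2 \left(-3\right) 19\right)}{-483} = 239 \left(- \frac{1}{418}\right) + \frac{1}{2} \cdot \frac{1}{19} \cdot \frac{1}{17} \left(-17 - 3 - 114\right) \left(- \frac{1}{483}\right) = - \frac{239}{418} + \frac{1}{2} \cdot \frac{1}{19} \cdot \frac{1}{17} \left(-134\right) \left(- \frac{1}{483}\right) = - \frac{239}{418} - - \frac{67}{156009} = - \frac{239}{418} + \frac{67}{156009} = - \frac{1960955}{3432198}$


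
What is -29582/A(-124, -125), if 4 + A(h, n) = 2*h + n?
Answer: 29582/377 ≈ 78.467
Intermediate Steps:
A(h, n) = -4 + n + 2*h (A(h, n) = -4 + (2*h + n) = -4 + (n + 2*h) = -4 + n + 2*h)
-29582/A(-124, -125) = -29582/(-4 - 125 + 2*(-124)) = -29582/(-4 - 125 - 248) = -29582/(-377) = -29582*(-1/377) = 29582/377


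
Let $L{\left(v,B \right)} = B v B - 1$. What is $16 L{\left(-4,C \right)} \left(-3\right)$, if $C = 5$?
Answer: $4848$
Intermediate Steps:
$L{\left(v,B \right)} = -1 + v B^{2}$ ($L{\left(v,B \right)} = v B^{2} - 1 = -1 + v B^{2}$)
$16 L{\left(-4,C \right)} \left(-3\right) = 16 \left(-1 - 4 \cdot 5^{2}\right) \left(-3\right) = 16 \left(-1 - 100\right) \left(-3\right) = 16 \left(-101\right) \left(-3\right) = \left(-1616\right) \left(-3\right) = 4848$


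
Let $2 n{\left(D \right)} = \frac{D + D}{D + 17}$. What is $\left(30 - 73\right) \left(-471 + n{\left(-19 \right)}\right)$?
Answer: $\frac{39689}{2} \approx 19845.0$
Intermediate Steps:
$n{\left(D \right)} = \frac{D}{17 + D}$ ($n{\left(D \right)} = \frac{\left(D + D\right) \frac{1}{D + 17}}{2} = \frac{2 D \frac{1}{17 + D}}{2} = \frac{D}{17 + D}$)
$\left(30 - 73\right) \left(-471 + n{\left(-19 \right)}\right) = \left(30 - 73\right) \left(-471 - \frac{19}{17 - 19}\right) = \left(30 - 73\right) \left(-471 - \frac{19}{-2}\right) = - 43 \left(-471 - - \frac{19}{2}\right) = - 43 \left(-471 + \frac{19}{2}\right) = \left(-43\right) \left(- \frac{923}{2}\right) = \frac{39689}{2}$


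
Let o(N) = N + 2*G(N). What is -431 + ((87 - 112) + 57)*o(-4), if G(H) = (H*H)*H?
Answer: -4655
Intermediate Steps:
G(H) = H³ (G(H) = H²*H = H³)
o(N) = N + 2*N³
-431 + ((87 - 112) + 57)*o(-4) = -431 + ((87 - 112) + 57)*(-4 + 2*(-4)³) = -431 + (-25 + 57)*(-4 + 2*(-64)) = -431 + 32*(-4 - 128) = -431 + 32*(-132) = -431 - 4224 = -4655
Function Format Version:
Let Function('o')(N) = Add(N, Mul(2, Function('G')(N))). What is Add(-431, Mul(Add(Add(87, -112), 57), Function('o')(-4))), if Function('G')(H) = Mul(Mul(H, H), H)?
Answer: -4655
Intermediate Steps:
Function('G')(H) = Pow(H, 3) (Function('G')(H) = Mul(Pow(H, 2), H) = Pow(H, 3))
Function('o')(N) = Add(N, Mul(2, Pow(N, 3)))
Add(-431, Mul(Add(Add(87, -112), 57), Function('o')(-4))) = Add(-431, Mul(Add(Add(87, -112), 57), Add(-4, Mul(2, Pow(-4, 3))))) = Add(-431, Mul(Add(-25, 57), Add(-4, Mul(2, -64)))) = Add(-431, Mul(32, Add(-4, -128))) = Add(-431, Mul(32, -132)) = Add(-431, -4224) = -4655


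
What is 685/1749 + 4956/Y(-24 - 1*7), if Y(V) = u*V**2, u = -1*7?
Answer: -580007/1680789 ≈ -0.34508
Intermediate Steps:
u = -7
Y(V) = -7*V**2
685/1749 + 4956/Y(-24 - 1*7) = 685/1749 + 4956/((-7*(-24 - 1*7)**2)) = 685*(1/1749) + 4956/((-7*(-24 - 7)**2)) = 685/1749 + 4956/((-7*(-31)**2)) = 685/1749 + 4956/((-7*961)) = 685/1749 + 4956/(-6727) = 685/1749 + 4956*(-1/6727) = 685/1749 - 708/961 = -580007/1680789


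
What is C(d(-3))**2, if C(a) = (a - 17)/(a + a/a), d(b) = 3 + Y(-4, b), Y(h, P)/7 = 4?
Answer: 49/256 ≈ 0.19141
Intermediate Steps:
Y(h, P) = 28 (Y(h, P) = 7*4 = 28)
d(b) = 31 (d(b) = 3 + 28 = 31)
C(a) = (-17 + a)/(1 + a) (C(a) = (-17 + a)/(a + 1) = (-17 + a)/(1 + a))
C(d(-3))**2 = ((-17 + 31)/(1 + 31))**2 = (14/32)**2 = ((1/32)*14)**2 = (7/16)**2 = 49/256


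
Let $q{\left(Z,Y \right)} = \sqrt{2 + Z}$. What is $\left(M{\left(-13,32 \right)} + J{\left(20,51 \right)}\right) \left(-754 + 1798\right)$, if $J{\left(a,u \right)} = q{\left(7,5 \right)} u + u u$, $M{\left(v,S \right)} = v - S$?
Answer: $2828196$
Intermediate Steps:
$J{\left(a,u \right)} = u^{2} + 3 u$ ($J{\left(a,u \right)} = \sqrt{2 + 7} u + u u = \sqrt{9} u + u^{2} = 3 u + u^{2} = u^{2} + 3 u$)
$\left(M{\left(-13,32 \right)} + J{\left(20,51 \right)}\right) \left(-754 + 1798\right) = \left(\left(-13 - 32\right) + 51 \left(3 + 51\right)\right) \left(-754 + 1798\right) = \left(\left(-13 - 32\right) + 51 \cdot 54\right) 1044 = \left(-45 + 2754\right) 1044 = 2709 \cdot 1044 = 2828196$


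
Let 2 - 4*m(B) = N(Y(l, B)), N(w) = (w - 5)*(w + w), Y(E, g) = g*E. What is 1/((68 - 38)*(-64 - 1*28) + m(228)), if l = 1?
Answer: -2/56363 ≈ -3.5484e-5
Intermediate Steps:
Y(E, g) = E*g
N(w) = 2*w*(-5 + w) (N(w) = (-5 + w)*(2*w) = 2*w*(-5 + w))
m(B) = ½ - B*(-5 + B)/2 (m(B) = ½ - 1*B*(-5 + 1*B)/2 = ½ - B*(-5 + B)/2)
1/((68 - 38)*(-64 - 1*28) + m(228)) = 1/((68 - 38)*(-64 - 1*28) + (½ - ½*228*(-5 + 228))) = 1/(30*(-64 - 28) + (½ - ½*228*223)) = 1/(30*(-92) + (½ - 25422)) = 1/(-2760 - 50843/2) = 1/(-56363/2) = -2/56363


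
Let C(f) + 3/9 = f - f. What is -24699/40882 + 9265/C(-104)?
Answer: -1136339889/40882 ≈ -27796.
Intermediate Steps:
C(f) = -⅓ (C(f) = -⅓ + (f - f) = -⅓ + 0 = -⅓)
-24699/40882 + 9265/C(-104) = -24699/40882 + 9265/(-⅓) = -24699*1/40882 + 9265*(-3) = -24699/40882 - 27795 = -1136339889/40882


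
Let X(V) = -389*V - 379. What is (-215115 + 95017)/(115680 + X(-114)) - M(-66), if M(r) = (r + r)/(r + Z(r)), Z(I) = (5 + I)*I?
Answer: -3443293/4789410 ≈ -0.71894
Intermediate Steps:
Z(I) = I*(5 + I)
X(V) = -379 - 389*V
M(r) = 2*r/(r + r*(5 + r)) (M(r) = (r + r)/(r + r*(5 + r)) = (2*r)/(r + r*(5 + r)) = 2*r/(r + r*(5 + r)))
(-215115 + 95017)/(115680 + X(-114)) - M(-66) = (-215115 + 95017)/(115680 + (-379 - 389*(-114))) - 2/(6 - 66) = -120098/(115680 + (-379 + 44346)) - 2/(-60) = -120098/(115680 + 43967) - 2*(-1)/60 = -120098/159647 - 1*(-1/30) = -120098*1/159647 + 1/30 = -120098/159647 + 1/30 = -3443293/4789410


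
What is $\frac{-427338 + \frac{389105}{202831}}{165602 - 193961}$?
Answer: $\frac{86677004773}{5752084329} \approx 15.069$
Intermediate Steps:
$\frac{-427338 + \frac{389105}{202831}}{165602 - 193961} = \frac{-427338 + 389105 \cdot \frac{1}{202831}}{-28359} = \left(-427338 + \frac{389105}{202831}\right) \left(- \frac{1}{28359}\right) = \left(- \frac{86677004773}{202831}\right) \left(- \frac{1}{28359}\right) = \frac{86677004773}{5752084329}$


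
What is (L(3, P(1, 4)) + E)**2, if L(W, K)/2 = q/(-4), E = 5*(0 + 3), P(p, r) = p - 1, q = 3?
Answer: 729/4 ≈ 182.25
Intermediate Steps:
P(p, r) = -1 + p
E = 15 (E = 5*3 = 15)
L(W, K) = -3/2 (L(W, K) = 2*(3/(-4)) = 2*(3*(-1/4)) = 2*(-3/4) = -3/2)
(L(3, P(1, 4)) + E)**2 = (-3/2 + 15)**2 = (27/2)**2 = 729/4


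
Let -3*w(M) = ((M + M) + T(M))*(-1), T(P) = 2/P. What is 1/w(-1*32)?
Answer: -48/1025 ≈ -0.046829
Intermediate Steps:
w(M) = 2*M/3 + 2/(3*M) (w(M) = -((M + M) + 2/M)*(-1)/3 = -(2*M + 2/M)*(-1)/3 = -(-2*M - 2/M)/3 = 2*M/3 + 2/(3*M))
1/w(-1*32) = 1/(2*(1 + (-1*32)**2)/(3*((-1*32)))) = 1/((2/3)*(1 + (-32)**2)/(-32)) = 1/((2/3)*(-1/32)*(1 + 1024)) = 1/((2/3)*(-1/32)*1025) = 1/(-1025/48) = -48/1025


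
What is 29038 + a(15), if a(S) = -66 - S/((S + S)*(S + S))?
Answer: 1738319/60 ≈ 28972.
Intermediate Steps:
a(S) = -66 - 1/(4*S) (a(S) = -66 - S/((2*S)*(2*S)) = -66 - S/(4*S**2) = -66 - S*1/(4*S**2) = -66 - 1/(4*S))
29038 + a(15) = 29038 + (-66 - 1/4/15) = 29038 + (-66 - 1/4*1/15) = 29038 + (-66 - 1/60) = 29038 - 3961/60 = 1738319/60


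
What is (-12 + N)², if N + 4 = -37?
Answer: 2809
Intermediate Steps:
N = -41 (N = -4 - 37 = -41)
(-12 + N)² = (-12 - 41)² = (-53)² = 2809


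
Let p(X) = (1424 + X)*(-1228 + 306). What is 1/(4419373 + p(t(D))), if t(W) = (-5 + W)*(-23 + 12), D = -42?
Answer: 1/2629771 ≈ 3.8026e-7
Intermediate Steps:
t(W) = 55 - 11*W (t(W) = (-5 + W)*(-11) = 55 - 11*W)
p(X) = -1312928 - 922*X (p(X) = (1424 + X)*(-922) = -1312928 - 922*X)
1/(4419373 + p(t(D))) = 1/(4419373 + (-1312928 - 922*(55 - 11*(-42)))) = 1/(4419373 + (-1312928 - 922*(55 + 462))) = 1/(4419373 + (-1312928 - 922*517)) = 1/(4419373 + (-1312928 - 476674)) = 1/(4419373 - 1789602) = 1/2629771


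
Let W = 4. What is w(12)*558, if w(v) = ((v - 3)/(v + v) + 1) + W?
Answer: 11997/4 ≈ 2999.3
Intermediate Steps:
w(v) = 5 + (-3 + v)/(2*v) (w(v) = ((v - 3)/(v + v) + 1) + 4 = ((-3 + v)/((2*v)) + 1) + 4 = ((-3 + v)*(1/(2*v)) + 1) + 4 = ((-3 + v)/(2*v) + 1) + 4 = (1 + (-3 + v)/(2*v)) + 4 = 5 + (-3 + v)/(2*v))
w(12)*558 = ((½)*(-3 + 11*12)/12)*558 = ((½)*(1/12)*(-3 + 132))*558 = ((½)*(1/12)*129)*558 = (43/8)*558 = 11997/4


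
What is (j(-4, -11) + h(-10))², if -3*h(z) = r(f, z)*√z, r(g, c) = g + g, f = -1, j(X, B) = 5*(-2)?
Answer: 860/9 - 40*I*√10/3 ≈ 95.556 - 42.164*I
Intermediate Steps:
j(X, B) = -10
r(g, c) = 2*g
h(z) = 2*√z/3 (h(z) = -2*(-1)*√z/3 = -(-2)*√z/3 = 2*√z/3)
(j(-4, -11) + h(-10))² = (-10 + 2*√(-10)/3)² = (-10 + 2*(I*√10)/3)² = (-10 + 2*I*√10/3)²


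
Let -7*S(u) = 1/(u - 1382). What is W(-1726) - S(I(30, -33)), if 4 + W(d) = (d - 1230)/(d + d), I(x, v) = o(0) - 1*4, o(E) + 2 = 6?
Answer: -26246425/8348662 ≈ -3.1438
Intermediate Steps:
o(E) = 4 (o(E) = -2 + 6 = 4)
I(x, v) = 0 (I(x, v) = 4 - 1*4 = 4 - 4 = 0)
S(u) = -1/(7*(-1382 + u)) (S(u) = -1/(7*(u - 1382)) = -1/(7*(-1382 + u)))
W(d) = -4 + (-1230 + d)/(2*d) (W(d) = -4 + (d - 1230)/(d + d) = -4 + (-1230 + d)/((2*d)) = -4 + (-1230 + d)*(1/(2*d)) = -4 + (-1230 + d)/(2*d))
W(-1726) - S(I(30, -33)) = (-7/2 - 615/(-1726)) - (-1)/(-9674 + 7*0) = (-7/2 - 615*(-1/1726)) - (-1)/(-9674 + 0) = (-7/2 + 615/1726) - (-1)/(-9674) = -2713/863 - (-1)*(-1)/9674 = -2713/863 - 1*1/9674 = -2713/863 - 1/9674 = -26246425/8348662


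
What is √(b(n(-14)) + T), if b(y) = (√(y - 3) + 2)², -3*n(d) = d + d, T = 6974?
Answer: √(62859 + 12*√57)/3 ≈ 83.633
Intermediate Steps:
n(d) = -2*d/3 (n(d) = -(d + d)/3 = -2*d/3)
b(y) = (2 + √(-3 + y))² (b(y) = (√(-3 + y) + 2)² = (2 + √(-3 + y))²)
√(b(n(-14)) + T) = √((2 + √(-3 - ⅔*(-14)))² + 6974) = √((2 + √(-3 + 28/3))² + 6974) = √((2 + √(19/3))² + 6974) = √((2 + √57/3)² + 6974) = √(6974 + (2 + √57/3)²)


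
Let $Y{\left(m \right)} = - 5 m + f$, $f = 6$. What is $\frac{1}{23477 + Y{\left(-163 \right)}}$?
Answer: $\frac{1}{24298} \approx 4.1156 \cdot 10^{-5}$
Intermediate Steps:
$Y{\left(m \right)} = 6 - 5 m$ ($Y{\left(m \right)} = - 5 m + 6 = 6 - 5 m$)
$\frac{1}{23477 + Y{\left(-163 \right)}} = \frac{1}{23477 + \left(6 - -815\right)} = \frac{1}{23477 + \left(6 + 815\right)} = \frac{1}{23477 + 821} = \frac{1}{24298}$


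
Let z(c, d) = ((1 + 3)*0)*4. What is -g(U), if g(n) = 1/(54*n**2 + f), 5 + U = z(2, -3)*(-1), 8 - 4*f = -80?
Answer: -1/1372 ≈ -0.00072886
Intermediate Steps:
z(c, d) = 0 (z(c, d) = (4*0)*4 = 0*4 = 0)
f = 22 (f = 2 - 1/4*(-80) = 2 + 20 = 22)
U = -5 (U = -5 + 0*(-1) = -5 + 0 = -5)
g(n) = 1/(22 + 54*n**2) (g(n) = 1/(54*n**2 + 22) = 1/(22 + 54*n**2))
-g(U) = -1/(2*(11 + 27*(-5)**2)) = -1/(2*(11 + 27*25)) = -1/(2*(11 + 675)) = -1/(2*686) = -1*1/1372 = -1/1372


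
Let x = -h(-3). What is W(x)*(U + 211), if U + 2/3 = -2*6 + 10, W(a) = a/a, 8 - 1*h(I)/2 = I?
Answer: 625/3 ≈ 208.33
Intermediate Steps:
h(I) = 16 - 2*I
x = -22 (x = -(16 - 2*(-3)) = -(16 + 6) = -1*22 = -22)
W(a) = 1
U = -8/3 (U = -⅔ + (-2*6 + 10) = -⅔ + (-12 + 10) = -⅔ - 2 = -8/3 ≈ -2.6667)
W(x)*(U + 211) = 1*(-8/3 + 211) = 1*(625/3) = 625/3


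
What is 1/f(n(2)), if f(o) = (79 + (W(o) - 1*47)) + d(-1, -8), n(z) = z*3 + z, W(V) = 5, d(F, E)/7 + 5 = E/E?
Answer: 1/9 ≈ 0.11111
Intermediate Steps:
d(F, E) = -28 (d(F, E) = -35 + 7*(E/E) = -35 + 7*1 = -35 + 7 = -28)
n(z) = 4*z (n(z) = 3*z + z = 4*z)
f(o) = 9 (f(o) = (79 + (5 - 1*47)) - 28 = (79 + (5 - 47)) - 28 = (79 - 42) - 28 = 37 - 28 = 9)
1/f(n(2)) = 1/9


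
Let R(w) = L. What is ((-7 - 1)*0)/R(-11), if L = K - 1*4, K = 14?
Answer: 0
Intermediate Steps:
L = 10 (L = 14 - 1*4 = 14 - 4 = 10)
R(w) = 10
((-7 - 1)*0)/R(-11) = ((-7 - 1)*0)/10 = -8*0*(⅒) = 0*(⅒) = 0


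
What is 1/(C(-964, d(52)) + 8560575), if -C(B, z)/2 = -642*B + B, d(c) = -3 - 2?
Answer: 1/7324727 ≈ 1.3652e-7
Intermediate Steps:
d(c) = -5
C(B, z) = 1282*B (C(B, z) = -2*(-642*B + B) = -(-1282)*B = 1282*B)
1/(C(-964, d(52)) + 8560575) = 1/(1282*(-964) + 8560575) = 1/(-1235848 + 8560575) = 1/7324727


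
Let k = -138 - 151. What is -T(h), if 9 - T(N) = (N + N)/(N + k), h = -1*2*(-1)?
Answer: -2587/287 ≈ -9.0139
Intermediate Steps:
k = -289
h = 2 (h = -2*(-1) = 2)
T(N) = 9 - 2*N/(-289 + N) (T(N) = 9 - (N + N)/(N - 289) = 9 - 2*N/(-289 + N))
-T(h) = -(-2601 + 7*2)/(-289 + 2) = -(-2601 + 14)/(-287) = -(-1)*(-2587)/287 = -1*2587/287 = -2587/287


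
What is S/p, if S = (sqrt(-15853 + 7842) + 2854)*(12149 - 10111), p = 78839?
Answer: 5816452/78839 + 2038*I*sqrt(8011)/78839 ≈ 73.776 + 2.3137*I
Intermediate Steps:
S = 5816452 + 2038*I*sqrt(8011) (S = (sqrt(-8011) + 2854)*2038 = (I*sqrt(8011) + 2854)*2038 = (2854 + I*sqrt(8011))*2038 = 5816452 + 2038*I*sqrt(8011) ≈ 5.8164e+6 + 1.8241e+5*I)
S/p = (5816452 + 2038*I*sqrt(8011))/78839 = (5816452 + 2038*I*sqrt(8011))*(1/78839) = 5816452/78839 + 2038*I*sqrt(8011)/78839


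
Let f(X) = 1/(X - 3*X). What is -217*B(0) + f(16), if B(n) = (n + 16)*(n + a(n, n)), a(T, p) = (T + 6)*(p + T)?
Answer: -1/32 ≈ -0.031250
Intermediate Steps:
a(T, p) = (6 + T)*(T + p)
B(n) = (16 + n)*(2*n² + 13*n) (B(n) = (n + 16)*(n + (n² + 6*n + 6*n + n*n)) = (16 + n)*(n + (n² + 6*n + 6*n + n²)) = (16 + n)*(n + (2*n² + 12*n)) = (16 + n)*(2*n² + 13*n))
f(X) = -1/(2*X) (f(X) = 1/(-2*X) = -1/(2*X))
-217*B(0) + f(16) = -0*(208 + 2*0² + 45*0) - ½/16 = -0*(208 + 2*0 + 0) - ½*1/16 = -0*(208 + 0 + 0) - 1/32 = -0*208 - 1/32 = -217*0 - 1/32 = 0 - 1/32 = -1/32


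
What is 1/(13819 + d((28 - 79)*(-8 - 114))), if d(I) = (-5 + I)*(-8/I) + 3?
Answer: 3111/42975374 ≈ 7.2390e-5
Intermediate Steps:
d(I) = 3 - 8*(-5 + I)/I (d(I) = -8*(-5 + I)/I + 3 = 3 - 8*(-5 + I)/I)
1/(13819 + d((28 - 79)*(-8 - 114))) = 1/(13819 + (-5 + 40/(((28 - 79)*(-8 - 114))))) = 1/(13819 + (-5 + 40/((-51*(-122))))) = 1/(13819 + (-5 + 40/6222)) = 1/(13819 + (-5 + 40*(1/6222))) = 1/(13819 + (-5 + 20/3111)) = 1/(13819 - 15535/3111) = 1/(42975374/3111) = 3111/42975374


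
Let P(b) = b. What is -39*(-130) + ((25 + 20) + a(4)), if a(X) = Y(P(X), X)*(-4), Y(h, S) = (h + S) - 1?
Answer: 5087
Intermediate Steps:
Y(h, S) = -1 + S + h (Y(h, S) = (S + h) - 1 = -1 + S + h)
a(X) = 4 - 8*X (a(X) = (-1 + X + X)*(-4) = (-1 + 2*X)*(-4) = 4 - 8*X)
-39*(-130) + ((25 + 20) + a(4)) = -39*(-130) + ((25 + 20) + (4 - 8*4)) = 5070 + (45 + (4 - 32)) = 5070 + (45 - 28) = 5070 + 17 = 5087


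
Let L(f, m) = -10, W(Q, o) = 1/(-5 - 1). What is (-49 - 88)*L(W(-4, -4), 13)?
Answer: 1370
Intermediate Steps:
W(Q, o) = -⅙ (W(Q, o) = 1/(-6) = -⅙)
(-49 - 88)*L(W(-4, -4), 13) = (-49 - 88)*(-10) = -137*(-10) = 1370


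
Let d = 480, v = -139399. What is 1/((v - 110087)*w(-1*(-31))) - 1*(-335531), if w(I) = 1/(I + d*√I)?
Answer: 83710287035/249486 - 80*√31/41581 ≈ 3.3553e+5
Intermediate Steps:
w(I) = 1/(I + 480*√I)
1/((v - 110087)*w(-1*(-31))) - 1*(-335531) = 1/((-139399 - 110087)*(1/(-1*(-31) + 480*√(-1*(-31))))) - 1*(-335531) = 1/((-249486)*(1/(31 + 480*√31))) + 335531 = -(31 + 480*√31)/249486 + 335531 = (-31/249486 - 80*√31/41581) + 335531 = 83710287035/249486 - 80*√31/41581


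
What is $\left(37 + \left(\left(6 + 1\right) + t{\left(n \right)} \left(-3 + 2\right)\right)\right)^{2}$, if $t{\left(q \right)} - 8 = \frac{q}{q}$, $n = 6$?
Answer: $1225$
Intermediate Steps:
$t{\left(q \right)} = 9$ ($t{\left(q \right)} = 8 + \frac{q}{q} = 8 + 1 = 9$)
$\left(37 + \left(\left(6 + 1\right) + t{\left(n \right)} \left(-3 + 2\right)\right)\right)^{2} = \left(37 + \left(\left(6 + 1\right) + 9 \left(-3 + 2\right)\right)\right)^{2} = \left(37 + \left(7 + 9 \left(-1\right)\right)\right)^{2} = \left(37 + \left(7 - 9\right)\right)^{2} = \left(37 - 2\right)^{2} = 35^{2} = 1225$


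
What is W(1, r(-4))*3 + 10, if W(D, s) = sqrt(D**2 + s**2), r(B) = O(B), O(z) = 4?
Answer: 10 + 3*sqrt(17) ≈ 22.369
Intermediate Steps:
r(B) = 4
W(1, r(-4))*3 + 10 = sqrt(1**2 + 4**2)*3 + 10 = sqrt(1 + 16)*3 + 10 = sqrt(17)*3 + 10 = 3*sqrt(17) + 10 = 10 + 3*sqrt(17)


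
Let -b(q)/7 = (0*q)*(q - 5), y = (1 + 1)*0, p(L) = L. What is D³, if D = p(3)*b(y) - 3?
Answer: -27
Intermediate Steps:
y = 0 (y = 2*0 = 0)
b(q) = 0 (b(q) = -7*0*q*(q - 5) = -0*(-5 + q) = -7*0 = 0)
D = -3 (D = 3*0 - 3 = 0 - 3 = -3)
D³ = (-3)³ = -27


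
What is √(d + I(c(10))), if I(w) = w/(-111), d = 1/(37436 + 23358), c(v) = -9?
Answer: √410329285382/2249378 ≈ 0.28478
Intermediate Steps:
d = 1/60794 ≈ 1.6449e-5
I(w) = -w/111 (I(w) = w*(-1/111) = -w/111)
√(d + I(c(10))) = √(1/60794 - 1/111*(-9)) = √(1/60794 + 3/37) = √(182419/2249378) = √410329285382/2249378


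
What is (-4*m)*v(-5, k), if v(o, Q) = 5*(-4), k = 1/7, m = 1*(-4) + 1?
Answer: -240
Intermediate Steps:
m = -3 (m = -4 + 1 = -3)
k = ⅐ ≈ 0.14286
v(o, Q) = -20
(-4*m)*v(-5, k) = -4*(-3)*(-20) = 12*(-20) = -240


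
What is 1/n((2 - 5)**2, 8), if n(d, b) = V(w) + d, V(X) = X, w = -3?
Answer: 1/6 ≈ 0.16667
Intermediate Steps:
n(d, b) = -3 + d
1/n((2 - 5)**2, 8) = 1/(-3 + (2 - 5)**2) = 1/(-3 + (-3)**2) = 1/(-3 + 9) = 1/6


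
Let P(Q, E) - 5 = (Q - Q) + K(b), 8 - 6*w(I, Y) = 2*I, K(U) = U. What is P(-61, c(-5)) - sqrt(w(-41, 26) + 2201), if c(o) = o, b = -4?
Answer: 1 - 2*sqrt(554) ≈ -46.074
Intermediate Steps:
w(I, Y) = 4/3 - I/3
P(Q, E) = 1 (P(Q, E) = 5 + ((Q - Q) - 4) = 5 + (0 - 4) = 5 - 4 = 1)
P(-61, c(-5)) - sqrt(w(-41, 26) + 2201) = 1 - sqrt((4/3 - 1/3*(-41)) + 2201) = 1 - sqrt((4/3 + 41/3) + 2201) = 1 - sqrt(15 + 2201) = 1 - sqrt(2216) = 1 - 2*sqrt(554)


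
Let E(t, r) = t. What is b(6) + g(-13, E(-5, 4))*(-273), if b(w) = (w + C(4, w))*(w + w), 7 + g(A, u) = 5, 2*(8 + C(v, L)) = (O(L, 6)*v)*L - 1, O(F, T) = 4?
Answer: 1092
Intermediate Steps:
C(v, L) = -17/2 + 2*L*v (C(v, L) = -8 + ((4*v)*L - 1)/2 = -8 + (4*L*v - 1)/2 = -8 + (-1 + 4*L*v)/2 = -8 + (-1/2 + 2*L*v) = -17/2 + 2*L*v)
g(A, u) = -2 (g(A, u) = -7 + 5 = -2)
b(w) = 2*w*(-17/2 + 9*w) (b(w) = (w + (-17/2 + 2*w*4))*(w + w) = (w + (-17/2 + 8*w))*(2*w) = (-17/2 + 9*w)*(2*w) = 2*w*(-17/2 + 9*w))
b(6) + g(-13, E(-5, 4))*(-273) = 6*(-17 + 18*6) - 2*(-273) = 6*(-17 + 108) + 546 = 6*91 + 546 = 546 + 546 = 1092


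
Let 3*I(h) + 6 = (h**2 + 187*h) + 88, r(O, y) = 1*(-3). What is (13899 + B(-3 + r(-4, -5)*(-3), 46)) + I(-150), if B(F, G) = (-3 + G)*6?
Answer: 37003/3 ≈ 12334.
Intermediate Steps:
r(O, y) = -3
I(h) = 82/3 + h**2/3 + 187*h/3 (I(h) = -2 + ((h**2 + 187*h) + 88)/3 = -2 + (88 + h**2 + 187*h)/3 = -2 + (88/3 + h**2/3 + 187*h/3) = 82/3 + h**2/3 + 187*h/3)
B(F, G) = -18 + 6*G
(13899 + B(-3 + r(-4, -5)*(-3), 46)) + I(-150) = (13899 + (-18 + 6*46)) + (82/3 + (1/3)*(-150)**2 + (187/3)*(-150)) = (13899 + (-18 + 276)) + (82/3 + (1/3)*22500 - 9350) = (13899 + 258) + (82/3 + 7500 - 9350) = 14157 - 5468/3 = 37003/3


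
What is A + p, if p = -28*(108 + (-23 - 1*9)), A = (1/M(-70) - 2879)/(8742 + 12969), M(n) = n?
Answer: -1078090697/506590 ≈ -2128.1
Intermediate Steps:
A = -67177/506590 (A = (1/(-70) - 2879)/(8742 + 12969) = (-1/70 - 2879)/21711 = -201531/70*1/21711 = -67177/506590 ≈ -0.13261)
p = -2128 (p = -28*(108 + (-23 - 9)) = -28*(108 - 32) = -28*76 = -2128)
A + p = -67177/506590 - 2128 = -1078090697/506590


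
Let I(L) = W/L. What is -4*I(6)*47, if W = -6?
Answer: 188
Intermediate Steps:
I(L) = -6/L
-4*I(6)*47 = -(-24)/6*47 = -4*(-1)*47 = 4*47 = 188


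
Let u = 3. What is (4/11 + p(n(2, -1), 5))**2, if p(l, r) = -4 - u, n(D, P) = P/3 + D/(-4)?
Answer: 5329/121 ≈ 44.041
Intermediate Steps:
n(D, P) = -D/4 + P/3 (n(D, P) = P*(1/3) + D*(-1/4) = P/3 - D/4 = -D/4 + P/3)
p(l, r) = -7 (p(l, r) = -4 - 1*3 = -4 - 3 = -7)
(4/11 + p(n(2, -1), 5))**2 = (4/11 - 7)**2 = (-73/11)**2 = 5329/121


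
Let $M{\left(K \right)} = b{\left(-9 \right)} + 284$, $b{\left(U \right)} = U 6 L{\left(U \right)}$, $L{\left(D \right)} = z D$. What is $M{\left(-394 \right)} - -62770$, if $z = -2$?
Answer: $62082$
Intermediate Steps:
$L{\left(D \right)} = - 2 D$
$b{\left(U \right)} = - 12 U^{2}$ ($b{\left(U \right)} = U 6 \left(- 2 U\right) = 6 U \left(- 2 U\right) = - 12 U^{2}$)
$M{\left(K \right)} = -688$ ($M{\left(K \right)} = - 12 \left(-9\right)^{2} + 284 = \left(-12\right) 81 + 284 = -972 + 284 = -688$)
$M{\left(-394 \right)} - -62770 = -688 - -62770 = -688 + 62770 = 62082$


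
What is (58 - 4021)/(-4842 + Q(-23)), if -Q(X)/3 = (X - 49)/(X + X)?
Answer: 30383/37158 ≈ 0.81767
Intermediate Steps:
Q(X) = -3*(-49 + X)/(2*X) (Q(X) = -3*(X - 49)/(X + X) = -3*(-49 + X)/(2*X))
(58 - 4021)/(-4842 + Q(-23)) = (58 - 4021)/(-4842 + (3/2)*(49 - 1*(-23))/(-23)) = -3963/(-4842 + (3/2)*(-1/23)*(49 + 23)) = -3963/(-4842 + (3/2)*(-1/23)*72) = -3963/(-4842 - 108/23) = -3963/(-111474/23) = -3963*(-23/111474) = 30383/37158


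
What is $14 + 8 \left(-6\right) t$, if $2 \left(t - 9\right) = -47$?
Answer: $710$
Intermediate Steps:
$t = - \frac{29}{2}$ ($t = 9 + \frac{1}{2} \left(-47\right) = 9 - \frac{47}{2} = - \frac{29}{2} \approx -14.5$)
$14 + 8 \left(-6\right) t = 14 + 8 \left(-6\right) \left(- \frac{29}{2}\right) = 14 - -696 = 14 + 696 = 710$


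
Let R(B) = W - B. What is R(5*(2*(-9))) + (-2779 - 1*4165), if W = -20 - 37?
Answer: -6911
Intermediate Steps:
W = -57
R(B) = -57 - B
R(5*(2*(-9))) + (-2779 - 1*4165) = (-57 - 5*2*(-9)) + (-2779 - 1*4165) = (-57 - 5*(-18)) + (-2779 - 4165) = (-57 - 1*(-90)) - 6944 = (-57 + 90) - 6944 = 33 - 6944 = -6911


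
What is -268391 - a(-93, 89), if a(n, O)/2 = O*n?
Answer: -251837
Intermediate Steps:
a(n, O) = 2*O*n (a(n, O) = 2*(O*n) = 2*O*n)
-268391 - a(-93, 89) = -268391 - 2*89*(-93) = -268391 - 1*(-16554) = -268391 + 16554 = -251837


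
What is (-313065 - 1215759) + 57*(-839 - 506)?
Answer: -1605489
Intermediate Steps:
(-313065 - 1215759) + 57*(-839 - 506) = -1528824 + 57*(-1345) = -1528824 - 76665 = -1605489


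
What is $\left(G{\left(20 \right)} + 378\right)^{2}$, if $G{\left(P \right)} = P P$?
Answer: $605284$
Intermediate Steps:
$G{\left(P \right)} = P^{2}$
$\left(G{\left(20 \right)} + 378\right)^{2} = \left(20^{2} + 378\right)^{2} = \left(400 + 378\right)^{2} = 778^{2} = 605284$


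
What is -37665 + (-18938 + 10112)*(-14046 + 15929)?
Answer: -16657023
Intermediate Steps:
-37665 + (-18938 + 10112)*(-14046 + 15929) = -37665 - 8826*1883 = -37665 - 16619358 = -16657023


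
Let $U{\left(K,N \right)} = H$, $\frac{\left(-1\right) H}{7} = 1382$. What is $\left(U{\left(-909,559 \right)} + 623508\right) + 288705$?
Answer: $902539$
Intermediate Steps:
$H = -9674$ ($H = \left(-7\right) 1382 = -9674$)
$U{\left(K,N \right)} = -9674$
$\left(U{\left(-909,559 \right)} + 623508\right) + 288705 = \left(-9674 + 623508\right) + 288705 = 613834 + 288705 = 902539$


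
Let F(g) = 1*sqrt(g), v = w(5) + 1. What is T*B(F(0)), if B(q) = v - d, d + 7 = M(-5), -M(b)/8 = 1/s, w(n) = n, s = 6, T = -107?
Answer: -4601/3 ≈ -1533.7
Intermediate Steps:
M(b) = -4/3 (M(b) = -8/6 = -8*1/6 = -4/3)
d = -25/3 (d = -7 - 4/3 = -25/3 ≈ -8.3333)
v = 6 (v = 5 + 1 = 6)
F(g) = sqrt(g)
B(q) = 43/3 (B(q) = 6 - 1*(-25/3) = 6 + 25/3 = 43/3)
T*B(F(0)) = -107*43/3 = -4601/3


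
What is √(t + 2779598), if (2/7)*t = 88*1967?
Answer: √3385434 ≈ 1840.0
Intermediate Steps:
t = 605836 (t = 7*(88*1967)/2 = (7/2)*173096 = 605836)
√(t + 2779598) = √(605836 + 2779598) = √3385434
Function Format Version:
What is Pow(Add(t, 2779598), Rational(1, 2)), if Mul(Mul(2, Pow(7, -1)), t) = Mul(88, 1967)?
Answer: Pow(3385434, Rational(1, 2)) ≈ 1840.0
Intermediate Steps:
t = 605836 (t = Mul(Rational(7, 2), Mul(88, 1967)) = Mul(Rational(7, 2), 173096) = 605836)
Pow(Add(t, 2779598), Rational(1, 2)) = Pow(Add(605836, 2779598), Rational(1, 2)) = Pow(3385434, Rational(1, 2))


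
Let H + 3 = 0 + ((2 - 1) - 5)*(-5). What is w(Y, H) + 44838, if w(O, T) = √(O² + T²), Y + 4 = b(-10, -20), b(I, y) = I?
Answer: 44838 + √485 ≈ 44860.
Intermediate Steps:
H = 17 (H = -3 + (0 + ((2 - 1) - 5)*(-5)) = -3 + (0 + (1 - 5)*(-5)) = -3 + (0 - 4*(-5)) = -3 + (0 + 20) = -3 + 20 = 17)
Y = -14 (Y = -4 - 10 = -14)
w(Y, H) + 44838 = √((-14)² + 17²) + 44838 = √(196 + 289) + 44838 = √485 + 44838 = 44838 + √485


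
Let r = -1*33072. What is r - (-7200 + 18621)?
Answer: -44493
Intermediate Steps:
r = -33072
r - (-7200 + 18621) = -33072 - (-7200 + 18621) = -33072 - 1*11421 = -33072 - 11421 = -44493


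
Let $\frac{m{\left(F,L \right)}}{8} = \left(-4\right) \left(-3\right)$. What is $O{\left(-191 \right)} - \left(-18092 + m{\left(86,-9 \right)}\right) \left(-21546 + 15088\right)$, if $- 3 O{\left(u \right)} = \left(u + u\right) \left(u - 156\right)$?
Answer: $- \frac{348787058}{3} \approx -1.1626 \cdot 10^{8}$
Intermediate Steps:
$m{\left(F,L \right)} = 96$ ($m{\left(F,L \right)} = 8 \left(\left(-4\right) \left(-3\right)\right) = 8 \cdot 12 = 96$)
$O{\left(u \right)} = - \frac{2 u \left(-156 + u\right)}{3}$ ($O{\left(u \right)} = - \frac{\left(u + u\right) \left(u - 156\right)}{3} = - \frac{2 u \left(-156 + u\right)}{3}$)
$O{\left(-191 \right)} - \left(-18092 + m{\left(86,-9 \right)}\right) \left(-21546 + 15088\right) = \frac{2}{3} \left(-191\right) \left(156 - -191\right) - \left(-18092 + 96\right) \left(-21546 + 15088\right) = \frac{2}{3} \left(-191\right) \left(156 + 191\right) - \left(-17996\right) \left(-6458\right) = \frac{2}{3} \left(-191\right) 347 - 116218168 = - \frac{132554}{3} - 116218168 = - \frac{348787058}{3}$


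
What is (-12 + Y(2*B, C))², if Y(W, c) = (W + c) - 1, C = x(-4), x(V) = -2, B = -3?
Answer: 441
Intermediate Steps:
C = -2
Y(W, c) = -1 + W + c
(-12 + Y(2*B, C))² = (-12 + (-1 + 2*(-3) - 2))² = (-12 + (-1 - 6 - 2))² = (-12 - 9)² = (-21)² = 441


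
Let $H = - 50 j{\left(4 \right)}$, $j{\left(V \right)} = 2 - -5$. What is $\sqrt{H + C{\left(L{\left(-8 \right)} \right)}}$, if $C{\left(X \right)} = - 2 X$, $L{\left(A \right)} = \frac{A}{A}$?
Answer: $4 i \sqrt{22} \approx 18.762 i$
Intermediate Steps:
$L{\left(A \right)} = 1$
$j{\left(V \right)} = 7$ ($j{\left(V \right)} = 2 + 5 = 7$)
$H = -350$ ($H = \left(-50\right) 7 = -350$)
$\sqrt{H + C{\left(L{\left(-8 \right)} \right)}} = \sqrt{-350 - 2} = \sqrt{-352} = 4 i \sqrt{22}$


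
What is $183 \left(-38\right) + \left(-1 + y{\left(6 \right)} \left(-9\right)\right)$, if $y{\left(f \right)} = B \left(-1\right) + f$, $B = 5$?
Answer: $-6964$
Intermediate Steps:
$y{\left(f \right)} = -5 + f$ ($y{\left(f \right)} = 5 \left(-1\right) + f = -5 + f$)
$183 \left(-38\right) + \left(-1 + y{\left(6 \right)} \left(-9\right)\right) = 183 \left(-38\right) + \left(-1 + \left(-5 + 6\right) \left(-9\right)\right) = -6954 + \left(-1 + 1 \left(-9\right)\right) = -6954 - 10 = -6964$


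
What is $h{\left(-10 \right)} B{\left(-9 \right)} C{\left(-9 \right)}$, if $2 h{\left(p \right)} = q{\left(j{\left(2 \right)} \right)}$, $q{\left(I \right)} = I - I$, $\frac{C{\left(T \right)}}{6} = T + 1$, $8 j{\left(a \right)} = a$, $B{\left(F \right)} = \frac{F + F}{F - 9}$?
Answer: $0$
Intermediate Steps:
$B{\left(F \right)} = \frac{2 F}{-9 + F}$
$j{\left(a \right)} = \frac{a}{8}$
$C{\left(T \right)} = 6 + 6 T$ ($C{\left(T \right)} = 6 \left(T + 1\right) = 6 \left(1 + T\right) = 6 + 6 T$)
$q{\left(I \right)} = 0$
$h{\left(p \right)} = 0$ ($h{\left(p \right)} = \frac{1}{2} \cdot 0 = 0$)
$h{\left(-10 \right)} B{\left(-9 \right)} C{\left(-9 \right)} = 0 \cdot 2 \left(-9\right) \frac{1}{-9 - 9} \left(6 + 6 \left(-9\right)\right) = 0 \cdot 2 \left(-9\right) \frac{1}{-18} \left(6 - 54\right) = 0 \cdot 2 \left(-9\right) \left(- \frac{1}{18}\right) \left(-48\right) = 0 \cdot 1 \left(-48\right) = 0 \left(-48\right) = 0$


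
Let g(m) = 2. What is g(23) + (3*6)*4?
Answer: 74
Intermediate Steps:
g(23) + (3*6)*4 = 2 + (3*6)*4 = 2 + 18*4 = 2 + 72 = 74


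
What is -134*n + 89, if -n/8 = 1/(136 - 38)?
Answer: 4897/49 ≈ 99.939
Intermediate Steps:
n = -4/49 (n = -8/(136 - 38) = -8/98 = -8*1/98 = -4/49 ≈ -0.081633)
-134*n + 89 = -134*(-4/49) + 89 = 536/49 + 89 = 4897/49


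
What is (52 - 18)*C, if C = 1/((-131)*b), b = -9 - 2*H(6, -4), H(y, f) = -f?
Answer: 2/131 ≈ 0.015267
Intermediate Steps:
b = -17 (b = -9 - (-2)*(-4) = -9 - 2*4 = -9 - 8 = -17)
C = 1/2227 (C = 1/(-131*(-17)) = -1/131*(-1/17) = 1/2227 ≈ 0.00044903)
(52 - 18)*C = (52 - 18)*(1/2227) = 34*(1/2227) = 2/131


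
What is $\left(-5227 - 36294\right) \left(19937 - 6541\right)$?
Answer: $-556215316$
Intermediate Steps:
$\left(-5227 - 36294\right) \left(19937 - 6541\right) = - 41521 \left(19937 + \left(-11278 + 4737\right)\right) = - 41521 \left(19937 - 6541\right) = \left(-41521\right) 13396 = -556215316$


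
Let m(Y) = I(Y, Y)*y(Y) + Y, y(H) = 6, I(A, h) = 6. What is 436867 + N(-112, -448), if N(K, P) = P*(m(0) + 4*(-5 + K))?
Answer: 630403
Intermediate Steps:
m(Y) = 36 + Y (m(Y) = 6*6 + Y = 36 + Y)
N(K, P) = P*(16 + 4*K) (N(K, P) = P*((36 + 0) + 4*(-5 + K)) = P*(36 + (-20 + 4*K)) = P*(16 + 4*K))
436867 + N(-112, -448) = 436867 + 4*(-448)*(4 - 112) = 436867 + 4*(-448)*(-108) = 436867 + 193536 = 630403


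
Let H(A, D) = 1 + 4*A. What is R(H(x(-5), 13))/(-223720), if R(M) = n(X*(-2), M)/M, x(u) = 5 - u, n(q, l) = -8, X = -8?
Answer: 1/1146565 ≈ 8.7217e-7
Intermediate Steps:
R(M) = -8/M
R(H(x(-5), 13))/(-223720) = -8/(1 + 4*(5 - 1*(-5)))/(-223720) = -8/(1 + 4*(5 + 5))*(-1/223720) = -8/(1 + 4*10)*(-1/223720) = -8/(1 + 40)*(-1/223720) = -8/41*(-1/223720) = 1/1146565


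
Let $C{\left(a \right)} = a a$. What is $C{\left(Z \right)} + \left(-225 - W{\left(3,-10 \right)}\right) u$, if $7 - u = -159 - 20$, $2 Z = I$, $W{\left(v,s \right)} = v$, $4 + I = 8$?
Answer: $-42404$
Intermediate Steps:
$I = 4$ ($I = -4 + 8 = 4$)
$Z = 2$ ($Z = \frac{1}{2} \cdot 4 = 2$)
$C{\left(a \right)} = a^{2}$
$u = 186$ ($u = 7 - \left(-159 - 20\right) = 7 - -179 = 7 + 179 = 186$)
$C{\left(Z \right)} + \left(-225 - W{\left(3,-10 \right)}\right) u = 2^{2} + \left(-225 - 3\right) 186 = 4 + \left(-225 - 3\right) 186 = 4 - 42408 = -42404$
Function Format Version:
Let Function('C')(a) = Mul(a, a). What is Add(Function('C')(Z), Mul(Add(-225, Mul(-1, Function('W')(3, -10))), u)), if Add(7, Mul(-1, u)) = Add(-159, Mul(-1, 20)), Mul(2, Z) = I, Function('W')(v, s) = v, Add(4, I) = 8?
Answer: -42404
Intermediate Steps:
I = 4 (I = Add(-4, 8) = 4)
Z = 2 (Z = Mul(Rational(1, 2), 4) = 2)
Function('C')(a) = Pow(a, 2)
u = 186 (u = Add(7, Mul(-1, Add(-159, Mul(-1, 20)))) = Add(7, Mul(-1, Add(-159, -20))) = Add(7, Mul(-1, -179)) = Add(7, 179) = 186)
Add(Function('C')(Z), Mul(Add(-225, Mul(-1, Function('W')(3, -10))), u)) = Add(Pow(2, 2), Mul(Add(-225, Mul(-1, 3)), 186)) = Add(4, Mul(Add(-225, -3), 186)) = Add(4, Mul(-228, 186)) = Add(4, -42408) = -42404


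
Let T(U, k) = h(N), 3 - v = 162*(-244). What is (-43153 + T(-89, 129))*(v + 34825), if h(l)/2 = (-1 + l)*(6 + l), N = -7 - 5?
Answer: -3197084932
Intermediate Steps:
v = 39531 (v = 3 - 162*(-244) = 3 - 1*(-39528) = 3 + 39528 = 39531)
N = -12
h(l) = 2*(-1 + l)*(6 + l) (h(l) = 2*((-1 + l)*(6 + l)) = 2*(-1 + l)*(6 + l))
T(U, k) = 156 (T(U, k) = -12 + 2*(-12)² + 10*(-12) = -12 + 2*144 - 120 = -12 + 288 - 120 = 156)
(-43153 + T(-89, 129))*(v + 34825) = (-43153 + 156)*(39531 + 34825) = -42997*74356 = -3197084932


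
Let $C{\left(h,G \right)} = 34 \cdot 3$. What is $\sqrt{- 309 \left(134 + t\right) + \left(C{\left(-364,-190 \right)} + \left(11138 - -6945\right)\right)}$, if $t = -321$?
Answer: $8 \sqrt{1187} \approx 275.62$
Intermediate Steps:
$C{\left(h,G \right)} = 102$
$\sqrt{- 309 \left(134 + t\right) + \left(C{\left(-364,-190 \right)} + \left(11138 - -6945\right)\right)} = \sqrt{- 309 \left(134 - 321\right) + \left(102 + \left(11138 - -6945\right)\right)} = \sqrt{\left(-309\right) \left(-187\right) + \left(102 + \left(11138 + 6945\right)\right)} = \sqrt{57783 + \left(102 + 18083\right)} = \sqrt{57783 + 18185} = \sqrt{75968} = 8 \sqrt{1187}$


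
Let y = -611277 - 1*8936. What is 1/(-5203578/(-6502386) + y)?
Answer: -1083731/672143187440 ≈ -1.6124e-6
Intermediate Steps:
y = -620213 (y = -611277 - 8936 = -620213)
1/(-5203578/(-6502386) + y) = 1/(-5203578/(-6502386) - 620213) = 1/(-5203578*(-1/6502386) - 620213) = 1/(867263/1083731 - 620213) = 1/(-672143187440/1083731) = -1083731/672143187440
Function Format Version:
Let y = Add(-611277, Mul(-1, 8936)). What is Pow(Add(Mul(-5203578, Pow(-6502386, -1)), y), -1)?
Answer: Rational(-1083731, 672143187440) ≈ -1.6124e-6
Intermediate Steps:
y = -620213 (y = Add(-611277, -8936) = -620213)
Pow(Add(Mul(-5203578, Pow(-6502386, -1)), y), -1) = Pow(Add(Mul(-5203578, Pow(-6502386, -1)), -620213), -1) = Pow(Add(Mul(-5203578, Rational(-1, 6502386)), -620213), -1) = Pow(Add(Rational(867263, 1083731), -620213), -1) = Pow(Rational(-672143187440, 1083731), -1) = Rational(-1083731, 672143187440)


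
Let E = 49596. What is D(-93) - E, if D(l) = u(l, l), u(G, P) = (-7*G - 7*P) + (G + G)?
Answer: -48480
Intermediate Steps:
u(G, P) = -7*P - 5*G (u(G, P) = (-7*G - 7*P) + 2*G = -7*P - 5*G)
D(l) = -12*l (D(l) = -7*l - 5*l = -12*l)
D(-93) - E = -12*(-93) - 1*49596 = 1116 - 49596 = -48480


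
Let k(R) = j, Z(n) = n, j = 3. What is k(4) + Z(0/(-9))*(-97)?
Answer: 3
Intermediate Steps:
k(R) = 3
k(4) + Z(0/(-9))*(-97) = 3 + (0/(-9))*(-97) = 3 + (0*(-1/9))*(-97) = 3 + 0*(-97) = 3 + 0 = 3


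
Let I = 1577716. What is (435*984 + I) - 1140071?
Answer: 865685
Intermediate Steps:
(435*984 + I) - 1140071 = (435*984 + 1577716) - 1140071 = (428040 + 1577716) - 1140071 = 2005756 - 1140071 = 865685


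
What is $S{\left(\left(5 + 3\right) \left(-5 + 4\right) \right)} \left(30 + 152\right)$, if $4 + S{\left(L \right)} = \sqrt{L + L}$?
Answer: $-728 + 728 i \approx -728.0 + 728.0 i$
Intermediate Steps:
$S{\left(L \right)} = -4 + \sqrt{2} \sqrt{L}$ ($S{\left(L \right)} = -4 + \sqrt{L + L} = -4 + \sqrt{2 L} = -4 + \sqrt{2} \sqrt{L}$)
$S{\left(\left(5 + 3\right) \left(-5 + 4\right) \right)} \left(30 + 152\right) = \left(-4 + \sqrt{2} \sqrt{\left(5 + 3\right) \left(-5 + 4\right)}\right) \left(30 + 152\right) = \left(-4 + \sqrt{2} \sqrt{8 \left(-1\right)}\right) 182 = \left(-4 + \sqrt{2} \sqrt{-8}\right) 182 = \left(-4 + \sqrt{2} \cdot 2 i \sqrt{2}\right) 182 = \left(-4 + 4 i\right) 182 = -728 + 728 i$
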